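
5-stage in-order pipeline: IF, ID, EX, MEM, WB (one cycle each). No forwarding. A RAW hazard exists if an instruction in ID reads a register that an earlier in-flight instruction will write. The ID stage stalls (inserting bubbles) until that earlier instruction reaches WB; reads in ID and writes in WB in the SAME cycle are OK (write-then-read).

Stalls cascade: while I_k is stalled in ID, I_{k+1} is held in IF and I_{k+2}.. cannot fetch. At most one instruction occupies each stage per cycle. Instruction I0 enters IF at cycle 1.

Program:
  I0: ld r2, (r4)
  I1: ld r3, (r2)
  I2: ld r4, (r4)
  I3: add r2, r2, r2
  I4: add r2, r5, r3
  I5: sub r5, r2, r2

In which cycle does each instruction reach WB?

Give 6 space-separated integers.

I0 ld r2 <- r4: IF@1 ID@2 stall=0 (-) EX@3 MEM@4 WB@5
I1 ld r3 <- r2: IF@2 ID@3 stall=2 (RAW on I0.r2 (WB@5)) EX@6 MEM@7 WB@8
I2 ld r4 <- r4: IF@3 ID@6 stall=0 (-) EX@7 MEM@8 WB@9
I3 add r2 <- r2,r2: IF@6 ID@7 stall=0 (-) EX@8 MEM@9 WB@10
I4 add r2 <- r5,r3: IF@7 ID@8 stall=0 (-) EX@9 MEM@10 WB@11
I5 sub r5 <- r2,r2: IF@8 ID@9 stall=2 (RAW on I4.r2 (WB@11)) EX@12 MEM@13 WB@14

Answer: 5 8 9 10 11 14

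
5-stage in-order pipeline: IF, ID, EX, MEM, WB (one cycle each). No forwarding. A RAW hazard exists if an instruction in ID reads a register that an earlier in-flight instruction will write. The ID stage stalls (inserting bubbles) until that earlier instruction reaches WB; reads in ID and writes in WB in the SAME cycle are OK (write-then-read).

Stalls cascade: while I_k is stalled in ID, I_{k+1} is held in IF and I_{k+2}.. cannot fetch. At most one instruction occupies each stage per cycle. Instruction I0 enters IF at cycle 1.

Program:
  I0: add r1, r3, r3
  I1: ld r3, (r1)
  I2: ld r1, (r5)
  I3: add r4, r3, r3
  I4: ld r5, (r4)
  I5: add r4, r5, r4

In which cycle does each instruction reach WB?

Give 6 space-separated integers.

Answer: 5 8 9 11 14 17

Derivation:
I0 add r1 <- r3,r3: IF@1 ID@2 stall=0 (-) EX@3 MEM@4 WB@5
I1 ld r3 <- r1: IF@2 ID@3 stall=2 (RAW on I0.r1 (WB@5)) EX@6 MEM@7 WB@8
I2 ld r1 <- r5: IF@3 ID@6 stall=0 (-) EX@7 MEM@8 WB@9
I3 add r4 <- r3,r3: IF@6 ID@7 stall=1 (RAW on I1.r3 (WB@8)) EX@9 MEM@10 WB@11
I4 ld r5 <- r4: IF@7 ID@9 stall=2 (RAW on I3.r4 (WB@11)) EX@12 MEM@13 WB@14
I5 add r4 <- r5,r4: IF@9 ID@12 stall=2 (RAW on I4.r5 (WB@14)) EX@15 MEM@16 WB@17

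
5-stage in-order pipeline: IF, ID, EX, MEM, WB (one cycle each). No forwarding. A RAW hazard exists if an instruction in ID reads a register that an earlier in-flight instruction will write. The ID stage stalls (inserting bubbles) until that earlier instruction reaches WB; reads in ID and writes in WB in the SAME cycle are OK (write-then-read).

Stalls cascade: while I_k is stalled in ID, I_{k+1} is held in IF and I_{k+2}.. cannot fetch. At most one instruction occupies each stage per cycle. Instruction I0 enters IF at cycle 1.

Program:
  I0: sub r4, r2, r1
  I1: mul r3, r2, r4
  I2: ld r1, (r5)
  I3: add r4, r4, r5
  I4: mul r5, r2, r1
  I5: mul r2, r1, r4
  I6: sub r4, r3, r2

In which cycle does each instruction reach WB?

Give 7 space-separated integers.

I0 sub r4 <- r2,r1: IF@1 ID@2 stall=0 (-) EX@3 MEM@4 WB@5
I1 mul r3 <- r2,r4: IF@2 ID@3 stall=2 (RAW on I0.r4 (WB@5)) EX@6 MEM@7 WB@8
I2 ld r1 <- r5: IF@3 ID@6 stall=0 (-) EX@7 MEM@8 WB@9
I3 add r4 <- r4,r5: IF@6 ID@7 stall=0 (-) EX@8 MEM@9 WB@10
I4 mul r5 <- r2,r1: IF@7 ID@8 stall=1 (RAW on I2.r1 (WB@9)) EX@10 MEM@11 WB@12
I5 mul r2 <- r1,r4: IF@8 ID@10 stall=0 (-) EX@11 MEM@12 WB@13
I6 sub r4 <- r3,r2: IF@10 ID@11 stall=2 (RAW on I5.r2 (WB@13)) EX@14 MEM@15 WB@16

Answer: 5 8 9 10 12 13 16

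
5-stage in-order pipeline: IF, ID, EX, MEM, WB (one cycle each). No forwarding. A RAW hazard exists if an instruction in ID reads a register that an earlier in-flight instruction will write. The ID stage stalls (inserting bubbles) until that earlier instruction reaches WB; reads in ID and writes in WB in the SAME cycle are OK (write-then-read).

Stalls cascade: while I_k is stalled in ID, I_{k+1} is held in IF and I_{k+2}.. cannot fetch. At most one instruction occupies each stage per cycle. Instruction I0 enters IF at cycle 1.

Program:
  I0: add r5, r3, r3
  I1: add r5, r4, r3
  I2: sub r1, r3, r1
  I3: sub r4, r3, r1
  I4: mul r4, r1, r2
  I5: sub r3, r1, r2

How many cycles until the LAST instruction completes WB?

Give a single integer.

Answer: 12

Derivation:
I0 add r5 <- r3,r3: IF@1 ID@2 stall=0 (-) EX@3 MEM@4 WB@5
I1 add r5 <- r4,r3: IF@2 ID@3 stall=0 (-) EX@4 MEM@5 WB@6
I2 sub r1 <- r3,r1: IF@3 ID@4 stall=0 (-) EX@5 MEM@6 WB@7
I3 sub r4 <- r3,r1: IF@4 ID@5 stall=2 (RAW on I2.r1 (WB@7)) EX@8 MEM@9 WB@10
I4 mul r4 <- r1,r2: IF@5 ID@8 stall=0 (-) EX@9 MEM@10 WB@11
I5 sub r3 <- r1,r2: IF@8 ID@9 stall=0 (-) EX@10 MEM@11 WB@12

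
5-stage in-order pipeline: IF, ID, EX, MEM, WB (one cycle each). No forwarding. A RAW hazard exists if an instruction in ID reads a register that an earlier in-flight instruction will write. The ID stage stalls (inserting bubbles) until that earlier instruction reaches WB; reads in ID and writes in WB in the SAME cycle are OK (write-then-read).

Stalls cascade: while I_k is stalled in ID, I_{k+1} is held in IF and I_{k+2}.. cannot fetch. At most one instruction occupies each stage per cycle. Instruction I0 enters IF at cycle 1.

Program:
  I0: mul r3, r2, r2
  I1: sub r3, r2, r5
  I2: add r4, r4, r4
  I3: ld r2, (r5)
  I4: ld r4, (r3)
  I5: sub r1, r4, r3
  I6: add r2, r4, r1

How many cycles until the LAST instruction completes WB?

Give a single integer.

I0 mul r3 <- r2,r2: IF@1 ID@2 stall=0 (-) EX@3 MEM@4 WB@5
I1 sub r3 <- r2,r5: IF@2 ID@3 stall=0 (-) EX@4 MEM@5 WB@6
I2 add r4 <- r4,r4: IF@3 ID@4 stall=0 (-) EX@5 MEM@6 WB@7
I3 ld r2 <- r5: IF@4 ID@5 stall=0 (-) EX@6 MEM@7 WB@8
I4 ld r4 <- r3: IF@5 ID@6 stall=0 (-) EX@7 MEM@8 WB@9
I5 sub r1 <- r4,r3: IF@6 ID@7 stall=2 (RAW on I4.r4 (WB@9)) EX@10 MEM@11 WB@12
I6 add r2 <- r4,r1: IF@7 ID@10 stall=2 (RAW on I5.r1 (WB@12)) EX@13 MEM@14 WB@15

Answer: 15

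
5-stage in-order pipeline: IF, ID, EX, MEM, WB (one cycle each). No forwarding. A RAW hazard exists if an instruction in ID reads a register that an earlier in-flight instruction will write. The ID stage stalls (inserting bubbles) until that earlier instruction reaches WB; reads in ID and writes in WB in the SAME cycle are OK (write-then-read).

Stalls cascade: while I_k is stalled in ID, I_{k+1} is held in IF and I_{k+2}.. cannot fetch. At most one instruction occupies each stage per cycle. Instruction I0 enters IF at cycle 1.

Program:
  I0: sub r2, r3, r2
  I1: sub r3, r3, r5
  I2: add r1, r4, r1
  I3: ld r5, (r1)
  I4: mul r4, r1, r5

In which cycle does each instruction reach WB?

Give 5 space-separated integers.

Answer: 5 6 7 10 13

Derivation:
I0 sub r2 <- r3,r2: IF@1 ID@2 stall=0 (-) EX@3 MEM@4 WB@5
I1 sub r3 <- r3,r5: IF@2 ID@3 stall=0 (-) EX@4 MEM@5 WB@6
I2 add r1 <- r4,r1: IF@3 ID@4 stall=0 (-) EX@5 MEM@6 WB@7
I3 ld r5 <- r1: IF@4 ID@5 stall=2 (RAW on I2.r1 (WB@7)) EX@8 MEM@9 WB@10
I4 mul r4 <- r1,r5: IF@5 ID@8 stall=2 (RAW on I3.r5 (WB@10)) EX@11 MEM@12 WB@13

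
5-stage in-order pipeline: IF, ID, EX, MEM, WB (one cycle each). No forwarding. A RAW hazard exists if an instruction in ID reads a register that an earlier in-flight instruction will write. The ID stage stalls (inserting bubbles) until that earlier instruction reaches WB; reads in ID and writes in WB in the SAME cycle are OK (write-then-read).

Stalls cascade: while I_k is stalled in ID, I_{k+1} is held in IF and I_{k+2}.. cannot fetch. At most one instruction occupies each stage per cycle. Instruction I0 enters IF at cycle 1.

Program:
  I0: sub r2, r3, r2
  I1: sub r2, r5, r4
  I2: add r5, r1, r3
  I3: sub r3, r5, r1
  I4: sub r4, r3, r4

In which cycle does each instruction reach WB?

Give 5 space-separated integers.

I0 sub r2 <- r3,r2: IF@1 ID@2 stall=0 (-) EX@3 MEM@4 WB@5
I1 sub r2 <- r5,r4: IF@2 ID@3 stall=0 (-) EX@4 MEM@5 WB@6
I2 add r5 <- r1,r3: IF@3 ID@4 stall=0 (-) EX@5 MEM@6 WB@7
I3 sub r3 <- r5,r1: IF@4 ID@5 stall=2 (RAW on I2.r5 (WB@7)) EX@8 MEM@9 WB@10
I4 sub r4 <- r3,r4: IF@5 ID@8 stall=2 (RAW on I3.r3 (WB@10)) EX@11 MEM@12 WB@13

Answer: 5 6 7 10 13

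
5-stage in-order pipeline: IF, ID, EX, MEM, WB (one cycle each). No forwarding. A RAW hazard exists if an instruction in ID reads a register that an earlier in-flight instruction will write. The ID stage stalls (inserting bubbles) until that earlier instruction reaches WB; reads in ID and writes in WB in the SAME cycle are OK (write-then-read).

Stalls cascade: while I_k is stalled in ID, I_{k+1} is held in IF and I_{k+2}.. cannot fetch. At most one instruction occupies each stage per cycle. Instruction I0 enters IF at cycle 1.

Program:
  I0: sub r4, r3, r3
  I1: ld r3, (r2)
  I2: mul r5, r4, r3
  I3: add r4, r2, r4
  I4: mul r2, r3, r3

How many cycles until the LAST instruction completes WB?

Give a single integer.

I0 sub r4 <- r3,r3: IF@1 ID@2 stall=0 (-) EX@3 MEM@4 WB@5
I1 ld r3 <- r2: IF@2 ID@3 stall=0 (-) EX@4 MEM@5 WB@6
I2 mul r5 <- r4,r3: IF@3 ID@4 stall=2 (RAW on I1.r3 (WB@6)) EX@7 MEM@8 WB@9
I3 add r4 <- r2,r4: IF@4 ID@7 stall=0 (-) EX@8 MEM@9 WB@10
I4 mul r2 <- r3,r3: IF@7 ID@8 stall=0 (-) EX@9 MEM@10 WB@11

Answer: 11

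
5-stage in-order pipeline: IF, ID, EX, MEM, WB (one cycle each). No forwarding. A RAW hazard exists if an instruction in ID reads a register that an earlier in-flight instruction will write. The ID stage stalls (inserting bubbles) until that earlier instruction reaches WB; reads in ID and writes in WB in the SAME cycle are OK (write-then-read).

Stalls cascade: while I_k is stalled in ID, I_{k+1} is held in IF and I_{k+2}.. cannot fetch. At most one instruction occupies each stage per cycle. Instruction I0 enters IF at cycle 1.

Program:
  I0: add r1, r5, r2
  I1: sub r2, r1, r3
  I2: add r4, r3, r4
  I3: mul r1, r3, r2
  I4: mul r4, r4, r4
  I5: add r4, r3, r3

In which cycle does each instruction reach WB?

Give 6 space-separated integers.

Answer: 5 8 9 11 12 13

Derivation:
I0 add r1 <- r5,r2: IF@1 ID@2 stall=0 (-) EX@3 MEM@4 WB@5
I1 sub r2 <- r1,r3: IF@2 ID@3 stall=2 (RAW on I0.r1 (WB@5)) EX@6 MEM@7 WB@8
I2 add r4 <- r3,r4: IF@3 ID@6 stall=0 (-) EX@7 MEM@8 WB@9
I3 mul r1 <- r3,r2: IF@6 ID@7 stall=1 (RAW on I1.r2 (WB@8)) EX@9 MEM@10 WB@11
I4 mul r4 <- r4,r4: IF@7 ID@9 stall=0 (-) EX@10 MEM@11 WB@12
I5 add r4 <- r3,r3: IF@9 ID@10 stall=0 (-) EX@11 MEM@12 WB@13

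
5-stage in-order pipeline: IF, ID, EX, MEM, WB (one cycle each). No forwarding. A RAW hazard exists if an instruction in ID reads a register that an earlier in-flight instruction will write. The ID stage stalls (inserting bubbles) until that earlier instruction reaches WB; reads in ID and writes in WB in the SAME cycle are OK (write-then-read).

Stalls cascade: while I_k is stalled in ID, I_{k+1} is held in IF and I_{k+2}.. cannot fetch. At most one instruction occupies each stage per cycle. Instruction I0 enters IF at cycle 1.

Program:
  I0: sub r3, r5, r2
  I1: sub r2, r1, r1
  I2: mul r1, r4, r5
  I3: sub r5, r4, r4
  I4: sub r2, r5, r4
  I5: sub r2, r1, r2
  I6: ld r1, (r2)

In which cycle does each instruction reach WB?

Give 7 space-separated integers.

I0 sub r3 <- r5,r2: IF@1 ID@2 stall=0 (-) EX@3 MEM@4 WB@5
I1 sub r2 <- r1,r1: IF@2 ID@3 stall=0 (-) EX@4 MEM@5 WB@6
I2 mul r1 <- r4,r5: IF@3 ID@4 stall=0 (-) EX@5 MEM@6 WB@7
I3 sub r5 <- r4,r4: IF@4 ID@5 stall=0 (-) EX@6 MEM@7 WB@8
I4 sub r2 <- r5,r4: IF@5 ID@6 stall=2 (RAW on I3.r5 (WB@8)) EX@9 MEM@10 WB@11
I5 sub r2 <- r1,r2: IF@6 ID@9 stall=2 (RAW on I4.r2 (WB@11)) EX@12 MEM@13 WB@14
I6 ld r1 <- r2: IF@9 ID@12 stall=2 (RAW on I5.r2 (WB@14)) EX@15 MEM@16 WB@17

Answer: 5 6 7 8 11 14 17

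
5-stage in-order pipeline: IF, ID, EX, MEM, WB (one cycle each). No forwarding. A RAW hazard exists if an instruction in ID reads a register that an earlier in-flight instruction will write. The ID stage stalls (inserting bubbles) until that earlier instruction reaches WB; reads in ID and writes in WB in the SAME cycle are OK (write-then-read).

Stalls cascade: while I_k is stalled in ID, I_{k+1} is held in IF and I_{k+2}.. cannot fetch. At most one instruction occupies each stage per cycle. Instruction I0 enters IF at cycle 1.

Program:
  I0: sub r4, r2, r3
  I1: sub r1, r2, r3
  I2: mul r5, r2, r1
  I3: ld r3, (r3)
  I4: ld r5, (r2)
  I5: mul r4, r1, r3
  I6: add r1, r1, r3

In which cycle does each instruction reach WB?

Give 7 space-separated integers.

I0 sub r4 <- r2,r3: IF@1 ID@2 stall=0 (-) EX@3 MEM@4 WB@5
I1 sub r1 <- r2,r3: IF@2 ID@3 stall=0 (-) EX@4 MEM@5 WB@6
I2 mul r5 <- r2,r1: IF@3 ID@4 stall=2 (RAW on I1.r1 (WB@6)) EX@7 MEM@8 WB@9
I3 ld r3 <- r3: IF@4 ID@7 stall=0 (-) EX@8 MEM@9 WB@10
I4 ld r5 <- r2: IF@7 ID@8 stall=0 (-) EX@9 MEM@10 WB@11
I5 mul r4 <- r1,r3: IF@8 ID@9 stall=1 (RAW on I3.r3 (WB@10)) EX@11 MEM@12 WB@13
I6 add r1 <- r1,r3: IF@9 ID@11 stall=0 (-) EX@12 MEM@13 WB@14

Answer: 5 6 9 10 11 13 14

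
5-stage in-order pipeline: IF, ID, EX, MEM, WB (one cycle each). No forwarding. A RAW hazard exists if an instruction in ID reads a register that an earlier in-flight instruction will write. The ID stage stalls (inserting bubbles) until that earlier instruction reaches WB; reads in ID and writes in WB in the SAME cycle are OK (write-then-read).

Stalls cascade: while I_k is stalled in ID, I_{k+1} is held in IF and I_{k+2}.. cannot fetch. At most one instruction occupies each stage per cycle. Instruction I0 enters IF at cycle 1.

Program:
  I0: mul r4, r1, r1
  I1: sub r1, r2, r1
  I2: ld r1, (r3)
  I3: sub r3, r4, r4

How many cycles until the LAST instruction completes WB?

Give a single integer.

I0 mul r4 <- r1,r1: IF@1 ID@2 stall=0 (-) EX@3 MEM@4 WB@5
I1 sub r1 <- r2,r1: IF@2 ID@3 stall=0 (-) EX@4 MEM@5 WB@6
I2 ld r1 <- r3: IF@3 ID@4 stall=0 (-) EX@5 MEM@6 WB@7
I3 sub r3 <- r4,r4: IF@4 ID@5 stall=0 (-) EX@6 MEM@7 WB@8

Answer: 8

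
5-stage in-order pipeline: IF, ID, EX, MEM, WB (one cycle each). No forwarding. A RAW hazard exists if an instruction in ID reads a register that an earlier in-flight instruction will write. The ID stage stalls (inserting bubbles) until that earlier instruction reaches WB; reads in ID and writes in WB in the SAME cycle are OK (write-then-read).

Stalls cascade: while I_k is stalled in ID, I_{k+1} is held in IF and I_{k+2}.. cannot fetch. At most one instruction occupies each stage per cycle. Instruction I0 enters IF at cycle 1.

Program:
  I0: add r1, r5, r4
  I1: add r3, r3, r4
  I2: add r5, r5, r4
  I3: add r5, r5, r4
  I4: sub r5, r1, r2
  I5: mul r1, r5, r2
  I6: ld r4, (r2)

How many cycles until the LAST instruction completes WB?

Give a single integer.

I0 add r1 <- r5,r4: IF@1 ID@2 stall=0 (-) EX@3 MEM@4 WB@5
I1 add r3 <- r3,r4: IF@2 ID@3 stall=0 (-) EX@4 MEM@5 WB@6
I2 add r5 <- r5,r4: IF@3 ID@4 stall=0 (-) EX@5 MEM@6 WB@7
I3 add r5 <- r5,r4: IF@4 ID@5 stall=2 (RAW on I2.r5 (WB@7)) EX@8 MEM@9 WB@10
I4 sub r5 <- r1,r2: IF@5 ID@8 stall=0 (-) EX@9 MEM@10 WB@11
I5 mul r1 <- r5,r2: IF@8 ID@9 stall=2 (RAW on I4.r5 (WB@11)) EX@12 MEM@13 WB@14
I6 ld r4 <- r2: IF@9 ID@12 stall=0 (-) EX@13 MEM@14 WB@15

Answer: 15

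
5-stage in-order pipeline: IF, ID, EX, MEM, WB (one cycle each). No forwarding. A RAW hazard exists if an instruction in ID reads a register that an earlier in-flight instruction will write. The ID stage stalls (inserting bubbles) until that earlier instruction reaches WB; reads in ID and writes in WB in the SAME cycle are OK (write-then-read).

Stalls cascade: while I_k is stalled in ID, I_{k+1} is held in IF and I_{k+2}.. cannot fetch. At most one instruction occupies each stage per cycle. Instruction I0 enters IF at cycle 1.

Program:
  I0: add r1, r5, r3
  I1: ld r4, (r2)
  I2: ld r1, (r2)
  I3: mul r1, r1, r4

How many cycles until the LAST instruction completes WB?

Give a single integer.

I0 add r1 <- r5,r3: IF@1 ID@2 stall=0 (-) EX@3 MEM@4 WB@5
I1 ld r4 <- r2: IF@2 ID@3 stall=0 (-) EX@4 MEM@5 WB@6
I2 ld r1 <- r2: IF@3 ID@4 stall=0 (-) EX@5 MEM@6 WB@7
I3 mul r1 <- r1,r4: IF@4 ID@5 stall=2 (RAW on I2.r1 (WB@7)) EX@8 MEM@9 WB@10

Answer: 10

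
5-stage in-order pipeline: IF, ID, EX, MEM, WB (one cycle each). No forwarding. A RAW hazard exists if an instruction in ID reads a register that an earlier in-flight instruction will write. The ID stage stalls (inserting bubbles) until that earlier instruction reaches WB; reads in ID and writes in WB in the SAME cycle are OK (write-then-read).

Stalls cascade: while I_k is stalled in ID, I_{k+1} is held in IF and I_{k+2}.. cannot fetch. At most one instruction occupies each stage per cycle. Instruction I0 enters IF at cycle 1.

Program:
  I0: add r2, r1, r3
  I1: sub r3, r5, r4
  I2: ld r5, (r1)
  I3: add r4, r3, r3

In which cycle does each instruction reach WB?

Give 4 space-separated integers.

I0 add r2 <- r1,r3: IF@1 ID@2 stall=0 (-) EX@3 MEM@4 WB@5
I1 sub r3 <- r5,r4: IF@2 ID@3 stall=0 (-) EX@4 MEM@5 WB@6
I2 ld r5 <- r1: IF@3 ID@4 stall=0 (-) EX@5 MEM@6 WB@7
I3 add r4 <- r3,r3: IF@4 ID@5 stall=1 (RAW on I1.r3 (WB@6)) EX@7 MEM@8 WB@9

Answer: 5 6 7 9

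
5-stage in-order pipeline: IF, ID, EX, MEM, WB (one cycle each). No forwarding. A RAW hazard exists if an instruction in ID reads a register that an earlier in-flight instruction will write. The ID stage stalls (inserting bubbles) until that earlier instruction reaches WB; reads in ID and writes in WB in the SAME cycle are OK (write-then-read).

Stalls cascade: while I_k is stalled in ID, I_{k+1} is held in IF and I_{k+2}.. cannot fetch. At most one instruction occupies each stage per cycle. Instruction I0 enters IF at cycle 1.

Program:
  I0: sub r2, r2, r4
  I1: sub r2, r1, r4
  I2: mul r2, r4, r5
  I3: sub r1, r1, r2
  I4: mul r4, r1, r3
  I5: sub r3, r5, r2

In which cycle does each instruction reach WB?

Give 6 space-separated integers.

I0 sub r2 <- r2,r4: IF@1 ID@2 stall=0 (-) EX@3 MEM@4 WB@5
I1 sub r2 <- r1,r4: IF@2 ID@3 stall=0 (-) EX@4 MEM@5 WB@6
I2 mul r2 <- r4,r5: IF@3 ID@4 stall=0 (-) EX@5 MEM@6 WB@7
I3 sub r1 <- r1,r2: IF@4 ID@5 stall=2 (RAW on I2.r2 (WB@7)) EX@8 MEM@9 WB@10
I4 mul r4 <- r1,r3: IF@5 ID@8 stall=2 (RAW on I3.r1 (WB@10)) EX@11 MEM@12 WB@13
I5 sub r3 <- r5,r2: IF@8 ID@11 stall=0 (-) EX@12 MEM@13 WB@14

Answer: 5 6 7 10 13 14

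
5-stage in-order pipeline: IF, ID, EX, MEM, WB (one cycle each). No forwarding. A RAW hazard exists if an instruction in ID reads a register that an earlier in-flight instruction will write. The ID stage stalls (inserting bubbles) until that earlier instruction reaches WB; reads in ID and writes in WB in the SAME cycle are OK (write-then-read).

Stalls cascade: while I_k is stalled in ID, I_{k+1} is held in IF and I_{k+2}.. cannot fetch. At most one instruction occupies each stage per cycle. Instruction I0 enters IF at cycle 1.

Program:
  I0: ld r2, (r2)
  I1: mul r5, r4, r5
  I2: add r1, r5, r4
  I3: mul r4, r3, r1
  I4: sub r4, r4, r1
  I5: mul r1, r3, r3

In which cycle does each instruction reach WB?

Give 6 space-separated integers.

I0 ld r2 <- r2: IF@1 ID@2 stall=0 (-) EX@3 MEM@4 WB@5
I1 mul r5 <- r4,r5: IF@2 ID@3 stall=0 (-) EX@4 MEM@5 WB@6
I2 add r1 <- r5,r4: IF@3 ID@4 stall=2 (RAW on I1.r5 (WB@6)) EX@7 MEM@8 WB@9
I3 mul r4 <- r3,r1: IF@4 ID@7 stall=2 (RAW on I2.r1 (WB@9)) EX@10 MEM@11 WB@12
I4 sub r4 <- r4,r1: IF@7 ID@10 stall=2 (RAW on I3.r4 (WB@12)) EX@13 MEM@14 WB@15
I5 mul r1 <- r3,r3: IF@10 ID@13 stall=0 (-) EX@14 MEM@15 WB@16

Answer: 5 6 9 12 15 16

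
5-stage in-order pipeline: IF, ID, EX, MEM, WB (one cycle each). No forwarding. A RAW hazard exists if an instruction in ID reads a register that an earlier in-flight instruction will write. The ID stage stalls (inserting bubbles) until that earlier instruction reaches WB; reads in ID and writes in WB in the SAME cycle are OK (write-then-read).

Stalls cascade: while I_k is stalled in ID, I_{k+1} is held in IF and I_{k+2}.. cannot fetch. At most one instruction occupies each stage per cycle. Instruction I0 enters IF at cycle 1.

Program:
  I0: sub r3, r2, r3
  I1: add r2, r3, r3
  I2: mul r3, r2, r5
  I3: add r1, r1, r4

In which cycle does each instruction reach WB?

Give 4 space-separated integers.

Answer: 5 8 11 12

Derivation:
I0 sub r3 <- r2,r3: IF@1 ID@2 stall=0 (-) EX@3 MEM@4 WB@5
I1 add r2 <- r3,r3: IF@2 ID@3 stall=2 (RAW on I0.r3 (WB@5)) EX@6 MEM@7 WB@8
I2 mul r3 <- r2,r5: IF@3 ID@6 stall=2 (RAW on I1.r2 (WB@8)) EX@9 MEM@10 WB@11
I3 add r1 <- r1,r4: IF@6 ID@9 stall=0 (-) EX@10 MEM@11 WB@12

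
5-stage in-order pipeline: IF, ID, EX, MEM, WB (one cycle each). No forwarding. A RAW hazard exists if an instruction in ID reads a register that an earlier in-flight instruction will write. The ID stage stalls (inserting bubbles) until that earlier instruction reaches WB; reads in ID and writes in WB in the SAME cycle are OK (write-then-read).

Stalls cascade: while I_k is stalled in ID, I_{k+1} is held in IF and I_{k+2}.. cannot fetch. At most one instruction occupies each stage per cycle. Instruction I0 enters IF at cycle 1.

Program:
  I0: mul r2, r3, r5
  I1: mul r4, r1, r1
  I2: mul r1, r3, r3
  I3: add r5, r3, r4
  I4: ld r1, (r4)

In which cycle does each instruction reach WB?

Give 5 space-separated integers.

I0 mul r2 <- r3,r5: IF@1 ID@2 stall=0 (-) EX@3 MEM@4 WB@5
I1 mul r4 <- r1,r1: IF@2 ID@3 stall=0 (-) EX@4 MEM@5 WB@6
I2 mul r1 <- r3,r3: IF@3 ID@4 stall=0 (-) EX@5 MEM@6 WB@7
I3 add r5 <- r3,r4: IF@4 ID@5 stall=1 (RAW on I1.r4 (WB@6)) EX@7 MEM@8 WB@9
I4 ld r1 <- r4: IF@5 ID@7 stall=0 (-) EX@8 MEM@9 WB@10

Answer: 5 6 7 9 10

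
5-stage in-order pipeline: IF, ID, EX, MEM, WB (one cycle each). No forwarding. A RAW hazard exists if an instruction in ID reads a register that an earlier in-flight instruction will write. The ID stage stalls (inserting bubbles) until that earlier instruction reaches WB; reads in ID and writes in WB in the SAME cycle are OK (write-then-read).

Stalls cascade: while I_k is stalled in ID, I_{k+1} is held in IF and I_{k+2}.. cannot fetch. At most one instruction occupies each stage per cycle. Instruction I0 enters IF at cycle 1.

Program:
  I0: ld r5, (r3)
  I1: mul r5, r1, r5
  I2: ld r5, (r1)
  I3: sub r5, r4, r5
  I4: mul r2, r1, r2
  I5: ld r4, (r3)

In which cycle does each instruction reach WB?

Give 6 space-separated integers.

I0 ld r5 <- r3: IF@1 ID@2 stall=0 (-) EX@3 MEM@4 WB@5
I1 mul r5 <- r1,r5: IF@2 ID@3 stall=2 (RAW on I0.r5 (WB@5)) EX@6 MEM@7 WB@8
I2 ld r5 <- r1: IF@3 ID@6 stall=0 (-) EX@7 MEM@8 WB@9
I3 sub r5 <- r4,r5: IF@6 ID@7 stall=2 (RAW on I2.r5 (WB@9)) EX@10 MEM@11 WB@12
I4 mul r2 <- r1,r2: IF@7 ID@10 stall=0 (-) EX@11 MEM@12 WB@13
I5 ld r4 <- r3: IF@10 ID@11 stall=0 (-) EX@12 MEM@13 WB@14

Answer: 5 8 9 12 13 14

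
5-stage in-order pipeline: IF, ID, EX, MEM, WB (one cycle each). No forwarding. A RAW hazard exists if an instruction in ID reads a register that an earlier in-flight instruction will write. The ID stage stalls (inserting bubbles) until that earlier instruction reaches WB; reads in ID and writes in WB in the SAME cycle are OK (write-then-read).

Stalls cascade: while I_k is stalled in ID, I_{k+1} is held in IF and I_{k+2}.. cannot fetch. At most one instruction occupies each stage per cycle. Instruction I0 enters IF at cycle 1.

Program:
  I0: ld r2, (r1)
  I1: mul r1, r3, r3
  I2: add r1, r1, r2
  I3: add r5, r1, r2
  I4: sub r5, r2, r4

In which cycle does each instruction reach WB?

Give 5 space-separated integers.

Answer: 5 6 9 12 13

Derivation:
I0 ld r2 <- r1: IF@1 ID@2 stall=0 (-) EX@3 MEM@4 WB@5
I1 mul r1 <- r3,r3: IF@2 ID@3 stall=0 (-) EX@4 MEM@5 WB@6
I2 add r1 <- r1,r2: IF@3 ID@4 stall=2 (RAW on I1.r1 (WB@6)) EX@7 MEM@8 WB@9
I3 add r5 <- r1,r2: IF@4 ID@7 stall=2 (RAW on I2.r1 (WB@9)) EX@10 MEM@11 WB@12
I4 sub r5 <- r2,r4: IF@7 ID@10 stall=0 (-) EX@11 MEM@12 WB@13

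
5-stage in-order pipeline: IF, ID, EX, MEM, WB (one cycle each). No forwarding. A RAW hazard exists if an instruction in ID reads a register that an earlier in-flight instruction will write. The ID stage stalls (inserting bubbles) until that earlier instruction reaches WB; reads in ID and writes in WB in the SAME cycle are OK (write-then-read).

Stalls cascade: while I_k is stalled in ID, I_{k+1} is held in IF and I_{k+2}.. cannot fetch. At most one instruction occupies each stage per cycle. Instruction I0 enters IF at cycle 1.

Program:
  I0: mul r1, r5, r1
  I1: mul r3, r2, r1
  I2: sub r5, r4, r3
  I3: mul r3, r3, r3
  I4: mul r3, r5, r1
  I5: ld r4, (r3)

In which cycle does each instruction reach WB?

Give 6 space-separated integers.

I0 mul r1 <- r5,r1: IF@1 ID@2 stall=0 (-) EX@3 MEM@4 WB@5
I1 mul r3 <- r2,r1: IF@2 ID@3 stall=2 (RAW on I0.r1 (WB@5)) EX@6 MEM@7 WB@8
I2 sub r5 <- r4,r3: IF@3 ID@6 stall=2 (RAW on I1.r3 (WB@8)) EX@9 MEM@10 WB@11
I3 mul r3 <- r3,r3: IF@6 ID@9 stall=0 (-) EX@10 MEM@11 WB@12
I4 mul r3 <- r5,r1: IF@9 ID@10 stall=1 (RAW on I2.r5 (WB@11)) EX@12 MEM@13 WB@14
I5 ld r4 <- r3: IF@10 ID@12 stall=2 (RAW on I4.r3 (WB@14)) EX@15 MEM@16 WB@17

Answer: 5 8 11 12 14 17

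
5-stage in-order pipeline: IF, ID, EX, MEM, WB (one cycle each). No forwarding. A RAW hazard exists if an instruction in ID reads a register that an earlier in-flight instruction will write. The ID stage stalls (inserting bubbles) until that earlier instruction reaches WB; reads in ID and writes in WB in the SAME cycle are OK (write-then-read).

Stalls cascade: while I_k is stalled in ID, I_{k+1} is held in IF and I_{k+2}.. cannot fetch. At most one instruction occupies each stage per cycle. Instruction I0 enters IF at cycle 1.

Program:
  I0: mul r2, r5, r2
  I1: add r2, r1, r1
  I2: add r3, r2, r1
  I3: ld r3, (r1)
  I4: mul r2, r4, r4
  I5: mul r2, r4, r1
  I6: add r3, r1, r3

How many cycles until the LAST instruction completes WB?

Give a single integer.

I0 mul r2 <- r5,r2: IF@1 ID@2 stall=0 (-) EX@3 MEM@4 WB@5
I1 add r2 <- r1,r1: IF@2 ID@3 stall=0 (-) EX@4 MEM@5 WB@6
I2 add r3 <- r2,r1: IF@3 ID@4 stall=2 (RAW on I1.r2 (WB@6)) EX@7 MEM@8 WB@9
I3 ld r3 <- r1: IF@4 ID@7 stall=0 (-) EX@8 MEM@9 WB@10
I4 mul r2 <- r4,r4: IF@7 ID@8 stall=0 (-) EX@9 MEM@10 WB@11
I5 mul r2 <- r4,r1: IF@8 ID@9 stall=0 (-) EX@10 MEM@11 WB@12
I6 add r3 <- r1,r3: IF@9 ID@10 stall=0 (-) EX@11 MEM@12 WB@13

Answer: 13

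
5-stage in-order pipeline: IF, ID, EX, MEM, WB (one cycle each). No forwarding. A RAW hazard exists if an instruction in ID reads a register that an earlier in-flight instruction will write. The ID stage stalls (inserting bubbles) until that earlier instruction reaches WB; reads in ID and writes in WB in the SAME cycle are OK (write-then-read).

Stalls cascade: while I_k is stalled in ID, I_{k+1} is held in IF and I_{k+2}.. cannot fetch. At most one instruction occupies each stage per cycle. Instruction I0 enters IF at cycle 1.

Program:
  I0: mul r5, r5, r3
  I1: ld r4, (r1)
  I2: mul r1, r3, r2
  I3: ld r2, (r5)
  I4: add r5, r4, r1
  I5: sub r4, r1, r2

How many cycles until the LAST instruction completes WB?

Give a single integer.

I0 mul r5 <- r5,r3: IF@1 ID@2 stall=0 (-) EX@3 MEM@4 WB@5
I1 ld r4 <- r1: IF@2 ID@3 stall=0 (-) EX@4 MEM@5 WB@6
I2 mul r1 <- r3,r2: IF@3 ID@4 stall=0 (-) EX@5 MEM@6 WB@7
I3 ld r2 <- r5: IF@4 ID@5 stall=0 (-) EX@6 MEM@7 WB@8
I4 add r5 <- r4,r1: IF@5 ID@6 stall=1 (RAW on I2.r1 (WB@7)) EX@8 MEM@9 WB@10
I5 sub r4 <- r1,r2: IF@6 ID@8 stall=0 (-) EX@9 MEM@10 WB@11

Answer: 11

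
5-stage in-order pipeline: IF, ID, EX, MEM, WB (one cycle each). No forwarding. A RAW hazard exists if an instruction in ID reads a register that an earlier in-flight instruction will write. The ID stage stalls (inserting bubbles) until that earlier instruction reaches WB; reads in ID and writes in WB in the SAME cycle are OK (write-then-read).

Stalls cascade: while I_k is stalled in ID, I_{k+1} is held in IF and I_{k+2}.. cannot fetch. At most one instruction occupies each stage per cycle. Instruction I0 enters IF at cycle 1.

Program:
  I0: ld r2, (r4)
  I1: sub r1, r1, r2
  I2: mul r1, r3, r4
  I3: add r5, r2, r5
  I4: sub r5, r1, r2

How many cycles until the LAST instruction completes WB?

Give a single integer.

I0 ld r2 <- r4: IF@1 ID@2 stall=0 (-) EX@3 MEM@4 WB@5
I1 sub r1 <- r1,r2: IF@2 ID@3 stall=2 (RAW on I0.r2 (WB@5)) EX@6 MEM@7 WB@8
I2 mul r1 <- r3,r4: IF@3 ID@6 stall=0 (-) EX@7 MEM@8 WB@9
I3 add r5 <- r2,r5: IF@6 ID@7 stall=0 (-) EX@8 MEM@9 WB@10
I4 sub r5 <- r1,r2: IF@7 ID@8 stall=1 (RAW on I2.r1 (WB@9)) EX@10 MEM@11 WB@12

Answer: 12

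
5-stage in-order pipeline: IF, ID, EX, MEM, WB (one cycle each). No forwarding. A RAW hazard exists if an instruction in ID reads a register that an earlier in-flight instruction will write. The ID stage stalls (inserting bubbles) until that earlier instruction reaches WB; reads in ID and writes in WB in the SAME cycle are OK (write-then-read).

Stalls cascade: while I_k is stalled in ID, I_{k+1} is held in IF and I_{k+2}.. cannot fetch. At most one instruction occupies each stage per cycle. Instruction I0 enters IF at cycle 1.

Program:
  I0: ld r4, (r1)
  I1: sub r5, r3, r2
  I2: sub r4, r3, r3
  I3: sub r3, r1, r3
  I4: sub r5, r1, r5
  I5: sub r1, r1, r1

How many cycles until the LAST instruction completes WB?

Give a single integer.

Answer: 10

Derivation:
I0 ld r4 <- r1: IF@1 ID@2 stall=0 (-) EX@3 MEM@4 WB@5
I1 sub r5 <- r3,r2: IF@2 ID@3 stall=0 (-) EX@4 MEM@5 WB@6
I2 sub r4 <- r3,r3: IF@3 ID@4 stall=0 (-) EX@5 MEM@6 WB@7
I3 sub r3 <- r1,r3: IF@4 ID@5 stall=0 (-) EX@6 MEM@7 WB@8
I4 sub r5 <- r1,r5: IF@5 ID@6 stall=0 (-) EX@7 MEM@8 WB@9
I5 sub r1 <- r1,r1: IF@6 ID@7 stall=0 (-) EX@8 MEM@9 WB@10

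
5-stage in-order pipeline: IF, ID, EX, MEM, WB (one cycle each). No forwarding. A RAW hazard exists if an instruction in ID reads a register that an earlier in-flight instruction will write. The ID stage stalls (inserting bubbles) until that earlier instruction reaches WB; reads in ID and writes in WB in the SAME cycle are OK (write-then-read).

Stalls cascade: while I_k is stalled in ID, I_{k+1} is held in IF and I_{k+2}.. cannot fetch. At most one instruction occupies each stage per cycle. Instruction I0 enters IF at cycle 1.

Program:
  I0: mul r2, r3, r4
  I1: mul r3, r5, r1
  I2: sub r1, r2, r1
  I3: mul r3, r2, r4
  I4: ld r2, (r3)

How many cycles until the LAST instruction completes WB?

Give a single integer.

I0 mul r2 <- r3,r4: IF@1 ID@2 stall=0 (-) EX@3 MEM@4 WB@5
I1 mul r3 <- r5,r1: IF@2 ID@3 stall=0 (-) EX@4 MEM@5 WB@6
I2 sub r1 <- r2,r1: IF@3 ID@4 stall=1 (RAW on I0.r2 (WB@5)) EX@6 MEM@7 WB@8
I3 mul r3 <- r2,r4: IF@4 ID@6 stall=0 (-) EX@7 MEM@8 WB@9
I4 ld r2 <- r3: IF@6 ID@7 stall=2 (RAW on I3.r3 (WB@9)) EX@10 MEM@11 WB@12

Answer: 12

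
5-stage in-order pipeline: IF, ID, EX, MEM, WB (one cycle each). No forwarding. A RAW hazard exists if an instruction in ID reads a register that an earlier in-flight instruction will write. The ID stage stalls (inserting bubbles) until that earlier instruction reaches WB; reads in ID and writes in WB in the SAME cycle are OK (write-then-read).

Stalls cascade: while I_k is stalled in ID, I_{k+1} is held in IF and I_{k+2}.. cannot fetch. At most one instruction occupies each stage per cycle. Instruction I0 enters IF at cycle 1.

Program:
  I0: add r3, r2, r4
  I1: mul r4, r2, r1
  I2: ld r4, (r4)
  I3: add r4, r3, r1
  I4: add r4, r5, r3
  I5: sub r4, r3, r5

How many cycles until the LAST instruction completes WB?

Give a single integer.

I0 add r3 <- r2,r4: IF@1 ID@2 stall=0 (-) EX@3 MEM@4 WB@5
I1 mul r4 <- r2,r1: IF@2 ID@3 stall=0 (-) EX@4 MEM@5 WB@6
I2 ld r4 <- r4: IF@3 ID@4 stall=2 (RAW on I1.r4 (WB@6)) EX@7 MEM@8 WB@9
I3 add r4 <- r3,r1: IF@4 ID@7 stall=0 (-) EX@8 MEM@9 WB@10
I4 add r4 <- r5,r3: IF@7 ID@8 stall=0 (-) EX@9 MEM@10 WB@11
I5 sub r4 <- r3,r5: IF@8 ID@9 stall=0 (-) EX@10 MEM@11 WB@12

Answer: 12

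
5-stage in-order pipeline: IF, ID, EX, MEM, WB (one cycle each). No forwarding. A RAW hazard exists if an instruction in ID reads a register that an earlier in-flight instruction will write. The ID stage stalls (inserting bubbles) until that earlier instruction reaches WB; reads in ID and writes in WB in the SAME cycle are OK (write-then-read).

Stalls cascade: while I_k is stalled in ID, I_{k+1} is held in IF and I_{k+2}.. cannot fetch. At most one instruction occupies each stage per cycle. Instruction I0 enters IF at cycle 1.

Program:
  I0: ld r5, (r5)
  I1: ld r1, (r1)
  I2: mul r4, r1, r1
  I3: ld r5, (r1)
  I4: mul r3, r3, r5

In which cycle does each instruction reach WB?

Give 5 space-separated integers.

I0 ld r5 <- r5: IF@1 ID@2 stall=0 (-) EX@3 MEM@4 WB@5
I1 ld r1 <- r1: IF@2 ID@3 stall=0 (-) EX@4 MEM@5 WB@6
I2 mul r4 <- r1,r1: IF@3 ID@4 stall=2 (RAW on I1.r1 (WB@6)) EX@7 MEM@8 WB@9
I3 ld r5 <- r1: IF@4 ID@7 stall=0 (-) EX@8 MEM@9 WB@10
I4 mul r3 <- r3,r5: IF@7 ID@8 stall=2 (RAW on I3.r5 (WB@10)) EX@11 MEM@12 WB@13

Answer: 5 6 9 10 13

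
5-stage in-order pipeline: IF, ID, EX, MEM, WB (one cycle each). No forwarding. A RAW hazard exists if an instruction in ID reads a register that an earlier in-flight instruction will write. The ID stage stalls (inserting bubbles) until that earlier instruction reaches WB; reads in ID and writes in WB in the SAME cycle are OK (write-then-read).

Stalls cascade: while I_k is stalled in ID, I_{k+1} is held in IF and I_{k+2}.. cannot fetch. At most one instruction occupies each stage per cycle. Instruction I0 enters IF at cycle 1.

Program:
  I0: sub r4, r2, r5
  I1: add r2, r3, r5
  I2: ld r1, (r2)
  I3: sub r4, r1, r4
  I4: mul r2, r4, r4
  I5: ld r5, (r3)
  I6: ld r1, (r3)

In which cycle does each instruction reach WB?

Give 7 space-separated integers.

I0 sub r4 <- r2,r5: IF@1 ID@2 stall=0 (-) EX@3 MEM@4 WB@5
I1 add r2 <- r3,r5: IF@2 ID@3 stall=0 (-) EX@4 MEM@5 WB@6
I2 ld r1 <- r2: IF@3 ID@4 stall=2 (RAW on I1.r2 (WB@6)) EX@7 MEM@8 WB@9
I3 sub r4 <- r1,r4: IF@4 ID@7 stall=2 (RAW on I2.r1 (WB@9)) EX@10 MEM@11 WB@12
I4 mul r2 <- r4,r4: IF@7 ID@10 stall=2 (RAW on I3.r4 (WB@12)) EX@13 MEM@14 WB@15
I5 ld r5 <- r3: IF@10 ID@13 stall=0 (-) EX@14 MEM@15 WB@16
I6 ld r1 <- r3: IF@13 ID@14 stall=0 (-) EX@15 MEM@16 WB@17

Answer: 5 6 9 12 15 16 17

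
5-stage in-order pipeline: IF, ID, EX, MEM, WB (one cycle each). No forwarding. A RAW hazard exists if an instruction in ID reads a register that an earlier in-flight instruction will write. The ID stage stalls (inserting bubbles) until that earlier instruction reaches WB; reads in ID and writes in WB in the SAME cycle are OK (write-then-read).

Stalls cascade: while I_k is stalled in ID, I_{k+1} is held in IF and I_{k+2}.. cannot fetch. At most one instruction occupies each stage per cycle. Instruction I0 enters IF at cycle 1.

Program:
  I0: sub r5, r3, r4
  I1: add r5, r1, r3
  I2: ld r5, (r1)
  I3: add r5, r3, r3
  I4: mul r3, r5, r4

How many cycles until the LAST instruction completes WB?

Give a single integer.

Answer: 11

Derivation:
I0 sub r5 <- r3,r4: IF@1 ID@2 stall=0 (-) EX@3 MEM@4 WB@5
I1 add r5 <- r1,r3: IF@2 ID@3 stall=0 (-) EX@4 MEM@5 WB@6
I2 ld r5 <- r1: IF@3 ID@4 stall=0 (-) EX@5 MEM@6 WB@7
I3 add r5 <- r3,r3: IF@4 ID@5 stall=0 (-) EX@6 MEM@7 WB@8
I4 mul r3 <- r5,r4: IF@5 ID@6 stall=2 (RAW on I3.r5 (WB@8)) EX@9 MEM@10 WB@11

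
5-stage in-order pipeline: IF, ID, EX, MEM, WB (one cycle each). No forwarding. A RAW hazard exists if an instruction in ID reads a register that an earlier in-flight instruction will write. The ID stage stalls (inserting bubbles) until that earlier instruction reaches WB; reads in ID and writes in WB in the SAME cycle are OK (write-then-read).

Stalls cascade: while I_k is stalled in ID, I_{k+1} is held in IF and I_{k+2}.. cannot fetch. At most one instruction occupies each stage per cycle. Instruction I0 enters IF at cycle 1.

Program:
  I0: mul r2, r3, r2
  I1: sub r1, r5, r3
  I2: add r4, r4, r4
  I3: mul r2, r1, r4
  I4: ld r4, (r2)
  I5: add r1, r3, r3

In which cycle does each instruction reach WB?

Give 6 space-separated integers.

Answer: 5 6 7 10 13 14

Derivation:
I0 mul r2 <- r3,r2: IF@1 ID@2 stall=0 (-) EX@3 MEM@4 WB@5
I1 sub r1 <- r5,r3: IF@2 ID@3 stall=0 (-) EX@4 MEM@5 WB@6
I2 add r4 <- r4,r4: IF@3 ID@4 stall=0 (-) EX@5 MEM@6 WB@7
I3 mul r2 <- r1,r4: IF@4 ID@5 stall=2 (RAW on I2.r4 (WB@7)) EX@8 MEM@9 WB@10
I4 ld r4 <- r2: IF@5 ID@8 stall=2 (RAW on I3.r2 (WB@10)) EX@11 MEM@12 WB@13
I5 add r1 <- r3,r3: IF@8 ID@11 stall=0 (-) EX@12 MEM@13 WB@14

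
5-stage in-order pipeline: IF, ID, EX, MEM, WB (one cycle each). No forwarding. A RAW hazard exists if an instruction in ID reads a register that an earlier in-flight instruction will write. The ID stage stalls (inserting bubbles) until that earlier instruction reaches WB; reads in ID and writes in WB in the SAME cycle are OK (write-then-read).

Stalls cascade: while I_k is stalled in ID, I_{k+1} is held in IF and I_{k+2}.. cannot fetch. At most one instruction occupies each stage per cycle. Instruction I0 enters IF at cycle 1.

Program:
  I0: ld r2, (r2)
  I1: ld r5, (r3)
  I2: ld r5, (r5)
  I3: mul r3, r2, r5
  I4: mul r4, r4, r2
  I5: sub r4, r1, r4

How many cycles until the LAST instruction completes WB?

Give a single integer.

I0 ld r2 <- r2: IF@1 ID@2 stall=0 (-) EX@3 MEM@4 WB@5
I1 ld r5 <- r3: IF@2 ID@3 stall=0 (-) EX@4 MEM@5 WB@6
I2 ld r5 <- r5: IF@3 ID@4 stall=2 (RAW on I1.r5 (WB@6)) EX@7 MEM@8 WB@9
I3 mul r3 <- r2,r5: IF@4 ID@7 stall=2 (RAW on I2.r5 (WB@9)) EX@10 MEM@11 WB@12
I4 mul r4 <- r4,r2: IF@7 ID@10 stall=0 (-) EX@11 MEM@12 WB@13
I5 sub r4 <- r1,r4: IF@10 ID@11 stall=2 (RAW on I4.r4 (WB@13)) EX@14 MEM@15 WB@16

Answer: 16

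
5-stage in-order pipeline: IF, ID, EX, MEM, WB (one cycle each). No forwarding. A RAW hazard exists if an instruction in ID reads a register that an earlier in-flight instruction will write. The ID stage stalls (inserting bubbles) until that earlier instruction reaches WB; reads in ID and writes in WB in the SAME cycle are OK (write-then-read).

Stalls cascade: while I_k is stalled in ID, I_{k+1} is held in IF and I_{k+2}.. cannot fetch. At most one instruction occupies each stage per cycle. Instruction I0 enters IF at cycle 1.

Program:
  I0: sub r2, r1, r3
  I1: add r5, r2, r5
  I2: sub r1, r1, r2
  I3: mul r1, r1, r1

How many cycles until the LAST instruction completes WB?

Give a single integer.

I0 sub r2 <- r1,r3: IF@1 ID@2 stall=0 (-) EX@3 MEM@4 WB@5
I1 add r5 <- r2,r5: IF@2 ID@3 stall=2 (RAW on I0.r2 (WB@5)) EX@6 MEM@7 WB@8
I2 sub r1 <- r1,r2: IF@3 ID@6 stall=0 (-) EX@7 MEM@8 WB@9
I3 mul r1 <- r1,r1: IF@6 ID@7 stall=2 (RAW on I2.r1 (WB@9)) EX@10 MEM@11 WB@12

Answer: 12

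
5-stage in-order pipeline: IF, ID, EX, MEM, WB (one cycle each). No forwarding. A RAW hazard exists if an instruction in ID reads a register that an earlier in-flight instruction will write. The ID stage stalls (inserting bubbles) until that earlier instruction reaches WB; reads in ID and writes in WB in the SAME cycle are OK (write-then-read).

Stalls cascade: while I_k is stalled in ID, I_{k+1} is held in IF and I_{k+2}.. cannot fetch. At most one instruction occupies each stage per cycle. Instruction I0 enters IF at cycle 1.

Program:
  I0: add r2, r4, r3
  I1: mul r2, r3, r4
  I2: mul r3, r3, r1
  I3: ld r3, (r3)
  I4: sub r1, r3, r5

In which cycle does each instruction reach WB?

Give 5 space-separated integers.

Answer: 5 6 7 10 13

Derivation:
I0 add r2 <- r4,r3: IF@1 ID@2 stall=0 (-) EX@3 MEM@4 WB@5
I1 mul r2 <- r3,r4: IF@2 ID@3 stall=0 (-) EX@4 MEM@5 WB@6
I2 mul r3 <- r3,r1: IF@3 ID@4 stall=0 (-) EX@5 MEM@6 WB@7
I3 ld r3 <- r3: IF@4 ID@5 stall=2 (RAW on I2.r3 (WB@7)) EX@8 MEM@9 WB@10
I4 sub r1 <- r3,r5: IF@5 ID@8 stall=2 (RAW on I3.r3 (WB@10)) EX@11 MEM@12 WB@13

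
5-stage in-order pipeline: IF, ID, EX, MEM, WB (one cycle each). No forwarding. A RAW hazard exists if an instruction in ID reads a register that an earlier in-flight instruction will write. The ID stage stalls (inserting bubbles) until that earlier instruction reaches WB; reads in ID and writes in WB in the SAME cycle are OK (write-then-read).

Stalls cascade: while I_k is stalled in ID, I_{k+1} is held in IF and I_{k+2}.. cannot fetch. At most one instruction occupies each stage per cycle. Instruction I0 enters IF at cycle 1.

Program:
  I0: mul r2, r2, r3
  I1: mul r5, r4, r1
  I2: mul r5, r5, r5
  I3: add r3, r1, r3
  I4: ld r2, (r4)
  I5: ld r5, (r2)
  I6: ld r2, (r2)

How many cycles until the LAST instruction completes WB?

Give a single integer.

Answer: 15

Derivation:
I0 mul r2 <- r2,r3: IF@1 ID@2 stall=0 (-) EX@3 MEM@4 WB@5
I1 mul r5 <- r4,r1: IF@2 ID@3 stall=0 (-) EX@4 MEM@5 WB@6
I2 mul r5 <- r5,r5: IF@3 ID@4 stall=2 (RAW on I1.r5 (WB@6)) EX@7 MEM@8 WB@9
I3 add r3 <- r1,r3: IF@4 ID@7 stall=0 (-) EX@8 MEM@9 WB@10
I4 ld r2 <- r4: IF@7 ID@8 stall=0 (-) EX@9 MEM@10 WB@11
I5 ld r5 <- r2: IF@8 ID@9 stall=2 (RAW on I4.r2 (WB@11)) EX@12 MEM@13 WB@14
I6 ld r2 <- r2: IF@9 ID@12 stall=0 (-) EX@13 MEM@14 WB@15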